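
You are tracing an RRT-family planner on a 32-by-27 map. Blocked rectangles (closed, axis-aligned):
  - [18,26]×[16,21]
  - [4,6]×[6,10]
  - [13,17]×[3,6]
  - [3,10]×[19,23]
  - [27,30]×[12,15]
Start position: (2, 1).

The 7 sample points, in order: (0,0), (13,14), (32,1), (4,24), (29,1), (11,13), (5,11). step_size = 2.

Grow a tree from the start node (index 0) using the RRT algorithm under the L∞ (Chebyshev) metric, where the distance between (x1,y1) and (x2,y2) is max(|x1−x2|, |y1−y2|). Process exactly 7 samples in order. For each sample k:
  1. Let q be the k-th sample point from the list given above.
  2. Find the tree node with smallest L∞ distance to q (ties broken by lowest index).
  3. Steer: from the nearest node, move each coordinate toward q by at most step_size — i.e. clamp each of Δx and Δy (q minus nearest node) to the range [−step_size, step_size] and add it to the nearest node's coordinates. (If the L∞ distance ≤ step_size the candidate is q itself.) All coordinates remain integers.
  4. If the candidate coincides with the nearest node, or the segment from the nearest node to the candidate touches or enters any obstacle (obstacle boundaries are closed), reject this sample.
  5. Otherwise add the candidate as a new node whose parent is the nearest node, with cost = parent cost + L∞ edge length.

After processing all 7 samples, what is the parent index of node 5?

Parent of node 5: 3

1. q=(0,0) nearest=0 d=2 new=(0,0) → add node 1 parent=0 cost=2
2. q=(13,14) nearest=0 d=13 new=(4,3) → add node 2 parent=0 cost=2
3. q=(32,1) nearest=2 d=28 new=(6,1) → add node 3 parent=2 cost=4
4. q=(4,24) nearest=2 d=21 new=(4,5) → add node 4 parent=2 cost=4
5. q=(29,1) nearest=3 d=23 new=(8,1) → add node 5 parent=3 cost=6
6. q=(11,13) nearest=4 d=8 new=(6,7) → blocked by [4,6]×[6,10], reject
7. q=(5,11) nearest=4 d=6 new=(5,7) → blocked by [4,6]×[6,10], reject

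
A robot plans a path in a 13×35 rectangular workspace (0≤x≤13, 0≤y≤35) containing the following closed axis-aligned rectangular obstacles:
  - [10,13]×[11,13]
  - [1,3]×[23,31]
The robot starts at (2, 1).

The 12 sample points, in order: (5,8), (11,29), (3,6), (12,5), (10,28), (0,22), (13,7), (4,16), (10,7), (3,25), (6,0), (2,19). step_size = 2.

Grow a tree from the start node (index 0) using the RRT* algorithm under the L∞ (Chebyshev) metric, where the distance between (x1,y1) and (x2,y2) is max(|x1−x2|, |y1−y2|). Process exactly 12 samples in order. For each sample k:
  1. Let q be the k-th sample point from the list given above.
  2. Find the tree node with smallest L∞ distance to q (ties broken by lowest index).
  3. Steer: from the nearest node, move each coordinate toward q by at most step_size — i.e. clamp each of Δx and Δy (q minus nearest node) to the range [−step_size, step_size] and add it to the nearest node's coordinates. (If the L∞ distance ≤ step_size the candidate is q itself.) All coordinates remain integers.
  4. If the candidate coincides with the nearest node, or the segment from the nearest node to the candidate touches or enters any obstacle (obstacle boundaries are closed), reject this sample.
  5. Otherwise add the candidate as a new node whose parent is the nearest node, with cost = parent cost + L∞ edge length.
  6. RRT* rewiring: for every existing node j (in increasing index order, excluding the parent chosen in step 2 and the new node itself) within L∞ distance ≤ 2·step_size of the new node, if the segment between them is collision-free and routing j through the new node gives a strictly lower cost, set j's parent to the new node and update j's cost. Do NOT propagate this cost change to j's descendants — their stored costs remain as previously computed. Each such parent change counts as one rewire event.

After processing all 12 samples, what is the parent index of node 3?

1. q=(5,8) nearest=0 d=7 new=(4,3) → add node 1 parent=0 cost=2
2. q=(11,29) nearest=1 d=26 new=(6,5) → add node 2 parent=1 cost=4
3. q=(3,6) nearest=1 d=3 new=(3,5) → add node 3 parent=1 cost=4
4. q=(12,5) nearest=2 d=6 new=(8,5) → add node 4 parent=2 cost=6
5. q=(10,28) nearest=2 d=23 new=(8,7) → add node 5 parent=2 cost=6
6. q=(0,22) nearest=5 d=15 new=(6,9) → add node 6 parent=5 cost=8
7. q=(13,7) nearest=4 d=5 new=(10,7) → add node 7 parent=4 cost=8
8. q=(4,16) nearest=6 d=7 new=(4,11) → add node 8 parent=6 cost=10
9. q=(10,7) nearest=7 d=0 → coincident, reject
10. q=(3,25) nearest=8 d=14 new=(3,13) → add node 9 parent=8 cost=12
11. q=(6,0) nearest=1 d=3 new=(6,1) → add node 10 parent=1 cost=4
12. q=(2,19) nearest=9 d=6 new=(2,15) → add node 11 parent=9 cost=14

Parent of node 3: 1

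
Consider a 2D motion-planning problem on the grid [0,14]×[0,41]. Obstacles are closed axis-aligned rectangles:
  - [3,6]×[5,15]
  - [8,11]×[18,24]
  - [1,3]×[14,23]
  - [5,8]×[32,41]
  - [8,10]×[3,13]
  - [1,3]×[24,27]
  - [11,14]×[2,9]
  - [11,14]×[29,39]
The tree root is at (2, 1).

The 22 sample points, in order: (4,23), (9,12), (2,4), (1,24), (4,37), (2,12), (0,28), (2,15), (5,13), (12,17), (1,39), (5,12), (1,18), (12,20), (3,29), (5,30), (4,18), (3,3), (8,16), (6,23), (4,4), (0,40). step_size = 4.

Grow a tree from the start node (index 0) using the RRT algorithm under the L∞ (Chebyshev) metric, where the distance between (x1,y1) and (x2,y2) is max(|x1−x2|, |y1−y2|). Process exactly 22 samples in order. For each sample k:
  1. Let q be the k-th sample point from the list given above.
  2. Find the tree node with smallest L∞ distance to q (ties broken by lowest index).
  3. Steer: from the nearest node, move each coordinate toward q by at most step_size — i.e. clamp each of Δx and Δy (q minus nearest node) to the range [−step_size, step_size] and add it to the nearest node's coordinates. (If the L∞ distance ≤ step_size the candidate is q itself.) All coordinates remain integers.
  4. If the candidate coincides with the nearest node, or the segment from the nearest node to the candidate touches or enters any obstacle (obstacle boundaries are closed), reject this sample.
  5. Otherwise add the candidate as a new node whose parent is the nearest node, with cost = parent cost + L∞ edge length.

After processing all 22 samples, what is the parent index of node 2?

Parent of node 2: 1

1. q=(4,23) nearest=0 d=22 new=(4,5) → blocked by [3,6]×[5,15], reject
2. q=(9,12) nearest=0 d=11 new=(6,5) → blocked by [3,6]×[5,15], reject
3. q=(2,4) nearest=0 d=3 new=(2,4) → add node 1 parent=0 cost=3
4. q=(1,24) nearest=1 d=20 new=(1,8) → add node 2 parent=1 cost=7
5. q=(4,37) nearest=2 d=29 new=(4,12) → blocked by [3,6]×[5,15], reject
6. q=(2,12) nearest=2 d=4 new=(2,12) → add node 3 parent=2 cost=11
7. q=(0,28) nearest=3 d=16 new=(0,16) → blocked by [1,3]×[14,23], reject
8. q=(2,15) nearest=3 d=3 new=(2,15) → blocked by [1,3]×[14,23], reject
9. q=(5,13) nearest=3 d=3 new=(5,13) → blocked by [3,6]×[5,15], reject
10. q=(12,17) nearest=3 d=10 new=(6,16) → blocked by [3,6]×[5,15], reject
11. q=(1,39) nearest=3 d=27 new=(1,16) → blocked by [1,3]×[14,23], reject
12. q=(5,12) nearest=3 d=3 new=(5,12) → blocked by [3,6]×[5,15], reject
13. q=(1,18) nearest=3 d=6 new=(1,16) → blocked by [1,3]×[14,23], reject
14. q=(12,20) nearest=3 d=10 new=(6,16) → blocked by [3,6]×[5,15], reject
15. q=(3,29) nearest=3 d=17 new=(3,16) → blocked by [1,3]×[14,23], reject
16. q=(5,30) nearest=3 d=18 new=(5,16) → blocked by [3,6]×[5,15], reject
17. q=(4,18) nearest=3 d=6 new=(4,16) → blocked by [3,6]×[5,15], reject
18. q=(3,3) nearest=1 d=1 new=(3,3) → add node 4 parent=1 cost=4
19. q=(8,16) nearest=3 d=6 new=(6,16) → blocked by [3,6]×[5,15], reject
20. q=(6,23) nearest=3 d=11 new=(6,16) → blocked by [3,6]×[5,15], reject
21. q=(4,4) nearest=4 d=1 new=(4,4) → add node 5 parent=4 cost=5
22. q=(0,40) nearest=3 d=28 new=(0,16) → blocked by [1,3]×[14,23], reject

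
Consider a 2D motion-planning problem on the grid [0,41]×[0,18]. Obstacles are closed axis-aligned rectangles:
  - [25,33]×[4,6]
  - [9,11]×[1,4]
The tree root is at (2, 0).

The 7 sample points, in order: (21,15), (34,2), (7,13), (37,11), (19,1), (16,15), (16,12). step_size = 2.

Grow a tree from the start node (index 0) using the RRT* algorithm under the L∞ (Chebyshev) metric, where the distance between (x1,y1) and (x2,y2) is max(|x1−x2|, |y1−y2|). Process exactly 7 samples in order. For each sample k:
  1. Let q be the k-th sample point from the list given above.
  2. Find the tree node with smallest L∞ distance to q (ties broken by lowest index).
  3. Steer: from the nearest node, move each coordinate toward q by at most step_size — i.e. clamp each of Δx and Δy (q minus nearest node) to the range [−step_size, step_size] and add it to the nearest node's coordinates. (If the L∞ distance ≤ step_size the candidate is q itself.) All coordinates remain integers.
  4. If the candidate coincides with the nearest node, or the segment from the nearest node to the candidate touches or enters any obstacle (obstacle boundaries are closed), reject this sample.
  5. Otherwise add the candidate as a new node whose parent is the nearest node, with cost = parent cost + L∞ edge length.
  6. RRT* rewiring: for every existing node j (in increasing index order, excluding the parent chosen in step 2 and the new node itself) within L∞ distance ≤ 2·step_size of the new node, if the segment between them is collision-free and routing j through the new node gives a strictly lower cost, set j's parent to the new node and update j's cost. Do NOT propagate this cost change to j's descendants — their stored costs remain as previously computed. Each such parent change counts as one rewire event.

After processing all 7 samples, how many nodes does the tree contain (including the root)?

Node count: 7

1. q=(21,15) nearest=0 d=19 new=(4,2) → add node 1 parent=0 cost=2
2. q=(34,2) nearest=1 d=30 new=(6,2) → add node 2 parent=1 cost=4
3. q=(7,13) nearest=1 d=11 new=(6,4) → add node 3 parent=1 cost=4
4. q=(37,11) nearest=2 d=31 new=(8,4) → add node 4 parent=2 cost=6
5. q=(19,1) nearest=4 d=11 new=(10,2) → blocked by [9,11]×[1,4], reject
6. q=(16,15) nearest=3 d=11 new=(8,6) → add node 5 parent=3 cost=6
7. q=(16,12) nearest=4 d=8 new=(10,6) → add node 6 parent=4 cost=8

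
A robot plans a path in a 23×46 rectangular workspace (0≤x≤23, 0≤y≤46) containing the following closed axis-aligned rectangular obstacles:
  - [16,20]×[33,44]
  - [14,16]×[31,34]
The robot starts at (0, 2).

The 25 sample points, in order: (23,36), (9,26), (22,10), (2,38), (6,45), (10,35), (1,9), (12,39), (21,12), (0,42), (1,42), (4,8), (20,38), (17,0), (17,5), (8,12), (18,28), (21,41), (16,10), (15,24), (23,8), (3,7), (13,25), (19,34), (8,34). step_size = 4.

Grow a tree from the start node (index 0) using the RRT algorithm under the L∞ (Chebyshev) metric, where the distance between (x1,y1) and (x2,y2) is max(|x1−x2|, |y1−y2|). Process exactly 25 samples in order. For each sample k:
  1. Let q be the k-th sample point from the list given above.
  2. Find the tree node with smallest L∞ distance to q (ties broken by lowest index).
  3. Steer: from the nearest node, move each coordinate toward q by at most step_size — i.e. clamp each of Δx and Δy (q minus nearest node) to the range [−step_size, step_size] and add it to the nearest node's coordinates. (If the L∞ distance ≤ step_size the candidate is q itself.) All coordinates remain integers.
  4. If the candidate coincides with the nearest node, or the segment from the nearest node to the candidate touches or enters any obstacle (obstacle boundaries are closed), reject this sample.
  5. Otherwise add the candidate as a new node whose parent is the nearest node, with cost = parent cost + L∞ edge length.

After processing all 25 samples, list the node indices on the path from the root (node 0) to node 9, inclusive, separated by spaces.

Path: 0 1 2 3 9

1. q=(23,36) nearest=0 d=34 new=(4,6) → add node 1 parent=0 cost=4
2. q=(9,26) nearest=1 d=20 new=(8,10) → add node 2 parent=1 cost=8
3. q=(22,10) nearest=2 d=14 new=(12,10) → add node 3 parent=2 cost=12
4. q=(2,38) nearest=2 d=28 new=(4,14) → add node 4 parent=2 cost=12
5. q=(6,45) nearest=4 d=31 new=(6,18) → add node 5 parent=4 cost=16
6. q=(10,35) nearest=5 d=17 new=(10,22) → add node 6 parent=5 cost=20
7. q=(1,9) nearest=1 d=3 new=(1,9) → add node 7 parent=1 cost=7
8. q=(12,39) nearest=6 d=17 new=(12,26) → add node 8 parent=6 cost=24
9. q=(21,12) nearest=3 d=9 new=(16,12) → add node 9 parent=3 cost=16
10. q=(0,42) nearest=8 d=16 new=(8,30) → add node 10 parent=8 cost=28
11. q=(1,42) nearest=10 d=12 new=(4,34) → add node 11 parent=10 cost=32
12. q=(4,8) nearest=1 d=2 new=(4,8) → add node 12 parent=1 cost=6
13. q=(20,38) nearest=8 d=12 new=(16,30) → add node 13 parent=8 cost=28
14. q=(17,0) nearest=2 d=10 new=(12,6) → add node 14 parent=2 cost=12
15. q=(17,5) nearest=3 d=5 new=(16,6) → add node 15 parent=3 cost=16
16. q=(8,12) nearest=2 d=2 new=(8,12) → add node 16 parent=2 cost=10
17. q=(18,28) nearest=13 d=2 new=(18,28) → add node 17 parent=13 cost=30
18. q=(21,41) nearest=13 d=11 new=(20,34) → blocked by [16,20]×[33,44], reject
19. q=(16,10) nearest=9 d=2 new=(16,10) → add node 18 parent=9 cost=18
20. q=(15,24) nearest=8 d=3 new=(15,24) → add node 19 parent=8 cost=27
21. q=(23,8) nearest=9 d=7 new=(20,8) → add node 20 parent=9 cost=20
22. q=(3,7) nearest=1 d=1 new=(3,7) → add node 21 parent=1 cost=5
23. q=(13,25) nearest=8 d=1 new=(13,25) → add node 22 parent=8 cost=25
24. q=(19,34) nearest=13 d=4 new=(19,34) → blocked by [16,20]×[33,44], reject
25. q=(8,34) nearest=10 d=4 new=(8,34) → add node 23 parent=10 cost=32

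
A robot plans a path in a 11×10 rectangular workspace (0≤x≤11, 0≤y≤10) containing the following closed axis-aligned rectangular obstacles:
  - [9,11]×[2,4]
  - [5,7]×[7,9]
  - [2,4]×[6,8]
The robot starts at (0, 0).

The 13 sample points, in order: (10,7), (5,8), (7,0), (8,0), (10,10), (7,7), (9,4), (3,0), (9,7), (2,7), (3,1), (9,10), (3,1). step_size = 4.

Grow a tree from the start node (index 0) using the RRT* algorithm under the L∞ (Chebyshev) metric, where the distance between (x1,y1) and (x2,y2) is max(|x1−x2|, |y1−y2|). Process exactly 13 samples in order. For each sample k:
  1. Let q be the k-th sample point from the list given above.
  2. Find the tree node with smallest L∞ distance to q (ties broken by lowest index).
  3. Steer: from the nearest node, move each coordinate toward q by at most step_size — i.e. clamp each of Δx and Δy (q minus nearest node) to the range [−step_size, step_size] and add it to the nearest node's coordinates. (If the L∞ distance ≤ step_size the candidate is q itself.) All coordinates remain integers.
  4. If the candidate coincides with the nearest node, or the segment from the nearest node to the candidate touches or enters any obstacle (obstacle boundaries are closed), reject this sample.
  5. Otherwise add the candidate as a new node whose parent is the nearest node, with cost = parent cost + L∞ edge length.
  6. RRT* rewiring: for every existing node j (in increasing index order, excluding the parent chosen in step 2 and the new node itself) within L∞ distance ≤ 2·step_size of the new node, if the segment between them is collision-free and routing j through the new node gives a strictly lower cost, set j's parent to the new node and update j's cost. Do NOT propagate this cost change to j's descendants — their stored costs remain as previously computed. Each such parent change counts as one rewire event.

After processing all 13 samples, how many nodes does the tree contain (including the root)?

Node count: 8

1. q=(10,7) nearest=0 d=10 new=(4,4) → add node 1 parent=0 cost=4
2. q=(5,8) nearest=1 d=4 new=(5,8) → blocked by [5,7]×[7,9], reject
3. q=(7,0) nearest=1 d=4 new=(7,0) → add node 2 parent=1 cost=8
4. q=(8,0) nearest=2 d=1 new=(8,0) → add node 3 parent=2 cost=9
5. q=(10,10) nearest=1 d=6 new=(8,8) → blocked by [5,7]×[7,9], reject
6. q=(7,7) nearest=1 d=3 new=(7,7) → blocked by [5,7]×[7,9], reject
7. q=(9,4) nearest=2 d=4 new=(9,4) → blocked by [9,11]×[2,4], reject
8. q=(3,0) nearest=0 d=3 new=(3,0) → add node 4 parent=0 cost=3; rewire 2→4 (7<8); rewire 3→4 (8<9)
9. q=(9,7) nearest=1 d=5 new=(8,7) → add node 5 parent=1 cost=8
10. q=(2,7) nearest=1 d=3 new=(2,7) → blocked by [2,4]×[6,8], reject
11. q=(3,1) nearest=4 d=1 new=(3,1) → add node 6 parent=4 cost=4
12. q=(9,10) nearest=5 d=3 new=(9,10) → add node 7 parent=5 cost=11
13. q=(3,1) nearest=6 d=0 → coincident, reject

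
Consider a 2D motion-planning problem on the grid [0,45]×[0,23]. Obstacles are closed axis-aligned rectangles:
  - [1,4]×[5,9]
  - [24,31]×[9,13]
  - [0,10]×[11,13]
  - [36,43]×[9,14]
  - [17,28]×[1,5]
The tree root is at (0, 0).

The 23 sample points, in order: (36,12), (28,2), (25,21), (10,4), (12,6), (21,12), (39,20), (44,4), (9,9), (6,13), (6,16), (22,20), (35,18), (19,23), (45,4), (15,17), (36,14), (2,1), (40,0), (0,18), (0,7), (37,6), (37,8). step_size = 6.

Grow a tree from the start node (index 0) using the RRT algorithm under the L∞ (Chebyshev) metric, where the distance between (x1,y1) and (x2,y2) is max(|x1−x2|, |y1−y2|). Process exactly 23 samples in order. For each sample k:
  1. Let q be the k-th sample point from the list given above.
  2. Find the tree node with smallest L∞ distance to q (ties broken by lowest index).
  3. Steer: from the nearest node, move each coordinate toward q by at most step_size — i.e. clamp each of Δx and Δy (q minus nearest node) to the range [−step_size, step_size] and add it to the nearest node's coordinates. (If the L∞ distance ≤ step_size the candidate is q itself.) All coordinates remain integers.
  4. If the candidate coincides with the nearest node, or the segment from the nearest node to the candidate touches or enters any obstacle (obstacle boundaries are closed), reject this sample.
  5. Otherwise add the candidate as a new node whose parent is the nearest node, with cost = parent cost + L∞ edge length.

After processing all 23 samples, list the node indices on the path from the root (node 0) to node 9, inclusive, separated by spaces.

Path: 0 1 3 9

1. q=(36,12) nearest=0 d=36 new=(6,6) → add node 1 parent=0 cost=6
2. q=(28,2) nearest=1 d=22 new=(12,2) → add node 2 parent=1 cost=12
3. q=(25,21) nearest=1 d=19 new=(12,12) → add node 3 parent=1 cost=12
4. q=(10,4) nearest=2 d=2 new=(10,4) → add node 4 parent=2 cost=14
5. q=(12,6) nearest=4 d=2 new=(12,6) → add node 5 parent=4 cost=16
6. q=(21,12) nearest=3 d=9 new=(18,12) → add node 6 parent=3 cost=18
7. q=(39,20) nearest=6 d=21 new=(24,18) → add node 7 parent=6 cost=24
8. q=(44,4) nearest=7 d=20 new=(30,12) → blocked by [24,31]×[9,13], reject
9. q=(9,9) nearest=1 d=3 new=(9,9) → add node 8 parent=1 cost=9
10. q=(6,13) nearest=8 d=4 new=(6,13) → blocked by [0,10]×[11,13], reject
11. q=(6,16) nearest=3 d=6 new=(6,16) → add node 9 parent=3 cost=18
12. q=(22,20) nearest=7 d=2 new=(22,20) → add node 10 parent=7 cost=26
13. q=(35,18) nearest=7 d=11 new=(30,18) → add node 11 parent=7 cost=30
14. q=(19,23) nearest=10 d=3 new=(19,23) → add node 12 parent=10 cost=29
15. q=(45,4) nearest=11 d=15 new=(36,12) → blocked by [36,43]×[9,14], reject
16. q=(15,17) nearest=3 d=5 new=(15,17) → add node 13 parent=3 cost=17
17. q=(36,14) nearest=11 d=6 new=(36,14) → blocked by [36,43]×[9,14], reject
18. q=(2,1) nearest=0 d=2 new=(2,1) → add node 14 parent=0 cost=2
19. q=(40,0) nearest=7 d=18 new=(30,12) → blocked by [24,31]×[9,13], reject
20. q=(0,18) nearest=9 d=6 new=(0,18) → add node 15 parent=9 cost=24
21. q=(0,7) nearest=1 d=6 new=(0,7) → blocked by [1,4]×[5,9], reject
22. q=(37,6) nearest=11 d=12 new=(36,12) → blocked by [36,43]×[9,14], reject
23. q=(37,8) nearest=11 d=10 new=(36,12) → blocked by [36,43]×[9,14], reject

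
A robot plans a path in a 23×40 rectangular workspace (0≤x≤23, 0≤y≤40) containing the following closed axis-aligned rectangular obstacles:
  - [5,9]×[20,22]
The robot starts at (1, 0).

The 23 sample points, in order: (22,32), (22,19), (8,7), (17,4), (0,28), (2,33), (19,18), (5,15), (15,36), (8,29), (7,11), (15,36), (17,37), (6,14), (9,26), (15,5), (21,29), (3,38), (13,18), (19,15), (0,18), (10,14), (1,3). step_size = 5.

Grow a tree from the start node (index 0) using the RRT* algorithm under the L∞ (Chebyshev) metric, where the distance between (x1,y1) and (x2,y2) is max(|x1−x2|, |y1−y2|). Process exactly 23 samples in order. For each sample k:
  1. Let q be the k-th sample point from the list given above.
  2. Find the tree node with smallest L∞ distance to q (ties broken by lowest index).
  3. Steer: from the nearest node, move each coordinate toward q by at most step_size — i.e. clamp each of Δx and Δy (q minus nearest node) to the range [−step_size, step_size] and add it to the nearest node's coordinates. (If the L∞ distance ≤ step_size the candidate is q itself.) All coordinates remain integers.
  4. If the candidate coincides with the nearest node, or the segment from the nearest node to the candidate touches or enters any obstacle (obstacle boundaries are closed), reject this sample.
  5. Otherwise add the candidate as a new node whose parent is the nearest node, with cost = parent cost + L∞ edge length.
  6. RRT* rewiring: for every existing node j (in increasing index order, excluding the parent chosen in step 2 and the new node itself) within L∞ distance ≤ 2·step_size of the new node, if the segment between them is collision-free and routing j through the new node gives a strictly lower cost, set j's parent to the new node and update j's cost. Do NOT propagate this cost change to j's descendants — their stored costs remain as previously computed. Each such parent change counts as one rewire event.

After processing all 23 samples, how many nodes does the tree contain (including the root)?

Node count: 24

1. q=(22,32) nearest=0 d=32 new=(6,5) → add node 1 parent=0 cost=5
2. q=(22,19) nearest=1 d=16 new=(11,10) → add node 2 parent=1 cost=10
3. q=(8,7) nearest=1 d=2 new=(8,7) → add node 3 parent=1 cost=7
4. q=(17,4) nearest=2 d=6 new=(16,5) → add node 4 parent=2 cost=15
5. q=(0,28) nearest=2 d=18 new=(6,15) → add node 5 parent=2 cost=15
6. q=(2,33) nearest=5 d=18 new=(2,20) → add node 6 parent=5 cost=20
7. q=(19,18) nearest=2 d=8 new=(16,15) → add node 7 parent=2 cost=15
8. q=(5,15) nearest=5 d=1 new=(5,15) → add node 8 parent=5 cost=16
9. q=(15,36) nearest=6 d=16 new=(7,25) → add node 9 parent=6 cost=25
10. q=(8,29) nearest=9 d=4 new=(8,29) → add node 10 parent=9 cost=29
11. q=(7,11) nearest=2 d=4 new=(7,11) → add node 11 parent=2 cost=14
12. q=(15,36) nearest=10 d=7 new=(13,34) → add node 12 parent=10 cost=34
13. q=(17,37) nearest=12 d=4 new=(17,37) → add node 13 parent=12 cost=38
14. q=(6,14) nearest=5 d=1 new=(6,14) → add node 14 parent=5 cost=16
15. q=(9,26) nearest=9 d=2 new=(9,26) → add node 15 parent=9 cost=27
16. q=(15,5) nearest=4 d=1 new=(15,5) → add node 16 parent=4 cost=16
17. q=(21,29) nearest=12 d=8 new=(18,29) → add node 17 parent=12 cost=39
18. q=(3,38) nearest=10 d=9 new=(3,34) → add node 18 parent=10 cost=34
19. q=(13,18) nearest=7 d=3 new=(13,18) → add node 19 parent=7 cost=18; rewire 15→19 (26<27)
20. q=(19,15) nearest=7 d=3 new=(19,15) → add node 20 parent=7 cost=18
21. q=(0,18) nearest=6 d=2 new=(0,18) → add node 21 parent=6 cost=22
22. q=(10,14) nearest=11 d=3 new=(10,14) → add node 22 parent=11 cost=17
23. q=(1,3) nearest=0 d=3 new=(1,3) → add node 23 parent=0 cost=3; rewire 11→23 (11<14)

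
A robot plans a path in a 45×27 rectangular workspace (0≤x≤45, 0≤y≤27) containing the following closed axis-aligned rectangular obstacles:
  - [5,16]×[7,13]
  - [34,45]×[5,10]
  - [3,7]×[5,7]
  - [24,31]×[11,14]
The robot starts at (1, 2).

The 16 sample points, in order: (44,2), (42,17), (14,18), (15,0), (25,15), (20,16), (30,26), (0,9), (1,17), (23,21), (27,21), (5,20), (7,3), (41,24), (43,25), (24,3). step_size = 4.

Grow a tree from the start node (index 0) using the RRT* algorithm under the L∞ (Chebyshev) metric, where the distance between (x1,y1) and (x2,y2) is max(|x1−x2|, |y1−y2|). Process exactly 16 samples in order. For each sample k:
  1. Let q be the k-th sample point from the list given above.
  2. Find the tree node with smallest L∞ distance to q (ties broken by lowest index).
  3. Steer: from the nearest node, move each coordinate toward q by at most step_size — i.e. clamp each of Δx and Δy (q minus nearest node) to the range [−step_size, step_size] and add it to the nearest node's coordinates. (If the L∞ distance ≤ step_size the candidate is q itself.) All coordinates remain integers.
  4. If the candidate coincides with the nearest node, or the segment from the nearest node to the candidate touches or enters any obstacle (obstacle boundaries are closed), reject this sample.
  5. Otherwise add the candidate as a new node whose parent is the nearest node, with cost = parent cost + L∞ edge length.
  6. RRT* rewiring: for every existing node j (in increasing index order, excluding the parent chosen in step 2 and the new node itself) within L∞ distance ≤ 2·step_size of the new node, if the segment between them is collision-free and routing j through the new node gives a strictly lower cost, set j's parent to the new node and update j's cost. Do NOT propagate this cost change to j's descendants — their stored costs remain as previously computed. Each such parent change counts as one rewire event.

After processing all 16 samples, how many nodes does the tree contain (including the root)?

1. q=(44,2) nearest=0 d=43 new=(5,2) → add node 1 parent=0 cost=4
2. q=(42,17) nearest=1 d=37 new=(9,6) → add node 2 parent=1 cost=8
3. q=(14,18) nearest=2 d=12 new=(13,10) → blocked by [5,16]×[7,13], reject
4. q=(15,0) nearest=2 d=6 new=(13,2) → add node 3 parent=2 cost=12
5. q=(25,15) nearest=3 d=13 new=(17,6) → add node 4 parent=3 cost=16
6. q=(20,16) nearest=4 d=10 new=(20,10) → add node 5 parent=4 cost=20
7. q=(30,26) nearest=5 d=16 new=(24,14) → blocked by [24,31]×[11,14], reject
8. q=(0,9) nearest=0 d=7 new=(0,6) → add node 6 parent=0 cost=4
9. q=(1,17) nearest=2 d=11 new=(5,10) → blocked by [5,16]×[7,13], reject
10. q=(23,21) nearest=5 d=11 new=(23,14) → add node 7 parent=5 cost=24
11. q=(27,21) nearest=7 d=7 new=(27,18) → add node 8 parent=7 cost=28
12. q=(5,20) nearest=2 d=14 new=(5,10) → blocked by [5,16]×[7,13], reject
13. q=(7,3) nearest=1 d=2 new=(7,3) → add node 9 parent=1 cost=6
14. q=(41,24) nearest=8 d=14 new=(31,22) → add node 10 parent=8 cost=32
15. q=(43,25) nearest=10 d=12 new=(35,25) → add node 11 parent=10 cost=36
16. q=(24,3) nearest=4 d=7 new=(21,3) → add node 12 parent=4 cost=20

Node count: 13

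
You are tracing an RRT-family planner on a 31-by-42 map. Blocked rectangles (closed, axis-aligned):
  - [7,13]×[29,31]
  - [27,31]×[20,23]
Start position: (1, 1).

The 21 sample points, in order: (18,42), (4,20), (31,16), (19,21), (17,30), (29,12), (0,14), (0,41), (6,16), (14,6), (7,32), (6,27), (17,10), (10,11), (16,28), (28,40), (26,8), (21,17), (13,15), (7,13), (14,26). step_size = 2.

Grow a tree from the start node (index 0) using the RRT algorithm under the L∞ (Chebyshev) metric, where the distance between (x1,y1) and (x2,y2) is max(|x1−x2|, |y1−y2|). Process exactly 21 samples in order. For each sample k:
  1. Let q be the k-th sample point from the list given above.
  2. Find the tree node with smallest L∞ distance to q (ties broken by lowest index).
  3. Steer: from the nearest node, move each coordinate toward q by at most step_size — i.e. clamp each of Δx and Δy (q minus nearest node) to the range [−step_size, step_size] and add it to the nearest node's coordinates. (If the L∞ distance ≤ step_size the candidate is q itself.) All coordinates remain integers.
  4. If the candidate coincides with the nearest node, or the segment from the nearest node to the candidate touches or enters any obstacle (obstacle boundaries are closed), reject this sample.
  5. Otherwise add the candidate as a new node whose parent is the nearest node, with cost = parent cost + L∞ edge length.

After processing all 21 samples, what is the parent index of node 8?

Parent of node 8: 6

1. q=(18,42) nearest=0 d=41 new=(3,3) → add node 1 parent=0 cost=2
2. q=(4,20) nearest=1 d=17 new=(4,5) → add node 2 parent=1 cost=4
3. q=(31,16) nearest=2 d=27 new=(6,7) → add node 3 parent=2 cost=6
4. q=(19,21) nearest=3 d=14 new=(8,9) → add node 4 parent=3 cost=8
5. q=(17,30) nearest=4 d=21 new=(10,11) → add node 5 parent=4 cost=10
6. q=(29,12) nearest=5 d=19 new=(12,12) → add node 6 parent=5 cost=12
7. q=(0,14) nearest=3 d=7 new=(4,9) → add node 7 parent=3 cost=8
8. q=(0,41) nearest=6 d=29 new=(10,14) → add node 8 parent=6 cost=14
9. q=(6,16) nearest=8 d=4 new=(8,16) → add node 9 parent=8 cost=16
10. q=(14,6) nearest=5 d=5 new=(12,9) → add node 10 parent=5 cost=12
11. q=(7,32) nearest=9 d=16 new=(7,18) → add node 11 parent=9 cost=18
12. q=(6,27) nearest=11 d=9 new=(6,20) → add node 12 parent=11 cost=20
13. q=(17,10) nearest=6 d=5 new=(14,10) → add node 13 parent=6 cost=14
14. q=(10,11) nearest=5 d=0 → coincident, reject
15. q=(16,28) nearest=11 d=10 new=(9,20) → add node 14 parent=11 cost=20
16. q=(28,40) nearest=14 d=20 new=(11,22) → add node 15 parent=14 cost=22
17. q=(26,8) nearest=13 d=12 new=(16,8) → add node 16 parent=13 cost=16
18. q=(21,17) nearest=13 d=7 new=(16,12) → add node 17 parent=13 cost=16
19. q=(13,15) nearest=6 d=3 new=(13,14) → add node 18 parent=6 cost=14
20. q=(7,13) nearest=5 d=3 new=(8,13) → add node 19 parent=5 cost=12
21. q=(14,26) nearest=15 d=4 new=(13,24) → add node 20 parent=15 cost=24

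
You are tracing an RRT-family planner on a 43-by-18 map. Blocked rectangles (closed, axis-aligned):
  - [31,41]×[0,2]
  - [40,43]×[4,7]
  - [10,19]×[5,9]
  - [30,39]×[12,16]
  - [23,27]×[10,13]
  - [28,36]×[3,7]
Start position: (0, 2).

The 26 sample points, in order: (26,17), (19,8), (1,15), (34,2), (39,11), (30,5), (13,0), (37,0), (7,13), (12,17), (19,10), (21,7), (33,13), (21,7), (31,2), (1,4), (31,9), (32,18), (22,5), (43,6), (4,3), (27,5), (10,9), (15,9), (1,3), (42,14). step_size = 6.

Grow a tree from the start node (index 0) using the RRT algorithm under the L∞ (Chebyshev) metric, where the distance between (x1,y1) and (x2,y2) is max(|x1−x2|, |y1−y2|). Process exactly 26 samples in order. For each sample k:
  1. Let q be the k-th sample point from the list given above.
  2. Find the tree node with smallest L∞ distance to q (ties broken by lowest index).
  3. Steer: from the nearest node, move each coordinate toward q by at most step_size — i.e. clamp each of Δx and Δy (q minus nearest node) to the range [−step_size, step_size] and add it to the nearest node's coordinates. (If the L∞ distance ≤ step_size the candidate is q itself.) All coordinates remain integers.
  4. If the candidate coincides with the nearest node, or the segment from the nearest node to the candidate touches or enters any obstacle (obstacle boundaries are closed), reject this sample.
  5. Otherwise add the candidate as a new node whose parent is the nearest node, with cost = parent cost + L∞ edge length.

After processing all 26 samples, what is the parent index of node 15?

1. q=(26,17) nearest=0 d=26 new=(6,8) → add node 1 parent=0 cost=6
2. q=(19,8) nearest=1 d=13 new=(12,8) → blocked by [10,19]×[5,9], reject
3. q=(1,15) nearest=1 d=7 new=(1,14) → add node 2 parent=1 cost=12
4. q=(34,2) nearest=1 d=28 new=(12,2) → add node 3 parent=1 cost=12
5. q=(39,11) nearest=3 d=27 new=(18,8) → blocked by [10,19]×[5,9], reject
6. q=(30,5) nearest=3 d=18 new=(18,5) → blocked by [10,19]×[5,9], reject
7. q=(13,0) nearest=3 d=2 new=(13,0) → add node 4 parent=3 cost=14
8. q=(37,0) nearest=4 d=24 new=(19,0) → add node 5 parent=4 cost=20
9. q=(7,13) nearest=1 d=5 new=(7,13) → add node 6 parent=1 cost=11
10. q=(12,17) nearest=6 d=5 new=(12,17) → add node 7 parent=6 cost=16
11. q=(19,10) nearest=7 d=7 new=(18,11) → add node 8 parent=7 cost=22
12. q=(21,7) nearest=8 d=4 new=(21,7) → add node 9 parent=8 cost=26
13. q=(33,13) nearest=9 d=12 new=(27,13) → blocked by [23,27]×[10,13], reject
14. q=(21,7) nearest=9 d=0 → coincident, reject
15. q=(31,2) nearest=9 d=10 new=(27,2) → add node 10 parent=9 cost=32
16. q=(1,4) nearest=0 d=2 new=(1,4) → add node 11 parent=0 cost=2
17. q=(31,9) nearest=10 d=7 new=(31,8) → blocked by [28,36]×[3,7], reject
18. q=(32,18) nearest=9 d=11 new=(27,13) → blocked by [23,27]×[10,13], reject
19. q=(22,5) nearest=9 d=2 new=(22,5) → add node 12 parent=9 cost=28
20. q=(43,6) nearest=10 d=16 new=(33,6) → blocked by [28,36]×[3,7], reject
21. q=(4,3) nearest=11 d=3 new=(4,3) → add node 13 parent=11 cost=5
22. q=(27,5) nearest=10 d=3 new=(27,5) → add node 14 parent=10 cost=35
23. q=(10,9) nearest=1 d=4 new=(10,9) → blocked by [10,19]×[5,9], reject
24. q=(15,9) nearest=8 d=3 new=(15,9) → blocked by [10,19]×[5,9], reject
25. q=(1,3) nearest=0 d=1 new=(1,3) → add node 15 parent=0 cost=1
26. q=(42,14) nearest=10 d=15 new=(33,8) → blocked by [28,36]×[3,7], reject

Parent of node 15: 0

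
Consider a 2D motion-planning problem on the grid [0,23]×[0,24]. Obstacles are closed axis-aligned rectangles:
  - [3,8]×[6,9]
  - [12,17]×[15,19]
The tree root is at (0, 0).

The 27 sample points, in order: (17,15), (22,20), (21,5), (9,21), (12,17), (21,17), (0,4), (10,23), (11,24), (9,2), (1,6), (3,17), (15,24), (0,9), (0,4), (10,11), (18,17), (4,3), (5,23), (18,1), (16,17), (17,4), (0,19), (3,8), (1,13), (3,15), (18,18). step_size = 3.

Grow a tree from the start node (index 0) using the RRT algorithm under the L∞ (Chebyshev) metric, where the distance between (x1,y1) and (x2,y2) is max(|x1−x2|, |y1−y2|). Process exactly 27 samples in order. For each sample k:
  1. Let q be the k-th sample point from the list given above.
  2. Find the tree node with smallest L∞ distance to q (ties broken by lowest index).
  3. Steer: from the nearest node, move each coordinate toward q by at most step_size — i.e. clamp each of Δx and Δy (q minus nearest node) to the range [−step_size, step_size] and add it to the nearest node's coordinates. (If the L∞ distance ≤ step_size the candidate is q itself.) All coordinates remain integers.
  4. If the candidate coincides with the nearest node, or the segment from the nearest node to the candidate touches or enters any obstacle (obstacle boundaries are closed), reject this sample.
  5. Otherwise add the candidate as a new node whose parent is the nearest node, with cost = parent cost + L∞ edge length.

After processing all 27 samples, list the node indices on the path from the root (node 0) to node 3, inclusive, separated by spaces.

1. q=(17,15) nearest=0 d=17 new=(3,3) → add node 1 parent=0 cost=3
2. q=(22,20) nearest=1 d=19 new=(6,6) → blocked by [3,8]×[6,9], reject
3. q=(21,5) nearest=1 d=18 new=(6,5) → add node 2 parent=1 cost=6
4. q=(9,21) nearest=2 d=16 new=(9,8) → blocked by [3,8]×[6,9], reject
5. q=(12,17) nearest=2 d=12 new=(9,8) → blocked by [3,8]×[6,9], reject
6. q=(21,17) nearest=2 d=15 new=(9,8) → blocked by [3,8]×[6,9], reject
7. q=(0,4) nearest=1 d=3 new=(0,4) → add node 3 parent=1 cost=6
8. q=(10,23) nearest=2 d=18 new=(9,8) → blocked by [3,8]×[6,9], reject
9. q=(11,24) nearest=2 d=19 new=(9,8) → blocked by [3,8]×[6,9], reject
10. q=(9,2) nearest=2 d=3 new=(9,2) → add node 4 parent=2 cost=9
11. q=(1,6) nearest=3 d=2 new=(1,6) → add node 5 parent=3 cost=8
12. q=(3,17) nearest=5 d=11 new=(3,9) → blocked by [3,8]×[6,9], reject
13. q=(15,24) nearest=5 d=18 new=(4,9) → blocked by [3,8]×[6,9], reject
14. q=(0,9) nearest=5 d=3 new=(0,9) → add node 6 parent=5 cost=11
15. q=(0,4) nearest=3 d=0 → coincident, reject
16. q=(10,11) nearest=2 d=6 new=(9,8) → blocked by [3,8]×[6,9], reject
17. q=(18,17) nearest=2 d=12 new=(9,8) → blocked by [3,8]×[6,9], reject
18. q=(4,3) nearest=1 d=1 new=(4,3) → add node 7 parent=1 cost=4
19. q=(5,23) nearest=6 d=14 new=(3,12) → add node 8 parent=6 cost=14
20. q=(18,1) nearest=4 d=9 new=(12,1) → add node 9 parent=4 cost=12
21. q=(16,17) nearest=2 d=12 new=(9,8) → blocked by [3,8]×[6,9], reject
22. q=(17,4) nearest=9 d=5 new=(15,4) → add node 10 parent=9 cost=15
23. q=(0,19) nearest=8 d=7 new=(0,15) → add node 11 parent=8 cost=17
24. q=(3,8) nearest=5 d=2 new=(3,8) → blocked by [3,8]×[6,9], reject
25. q=(1,13) nearest=8 d=2 new=(1,13) → add node 12 parent=8 cost=16
26. q=(3,15) nearest=12 d=2 new=(3,15) → add node 13 parent=12 cost=18
27. q=(18,18) nearest=2 d=13 new=(9,8) → blocked by [3,8]×[6,9], reject

Path: 0 1 3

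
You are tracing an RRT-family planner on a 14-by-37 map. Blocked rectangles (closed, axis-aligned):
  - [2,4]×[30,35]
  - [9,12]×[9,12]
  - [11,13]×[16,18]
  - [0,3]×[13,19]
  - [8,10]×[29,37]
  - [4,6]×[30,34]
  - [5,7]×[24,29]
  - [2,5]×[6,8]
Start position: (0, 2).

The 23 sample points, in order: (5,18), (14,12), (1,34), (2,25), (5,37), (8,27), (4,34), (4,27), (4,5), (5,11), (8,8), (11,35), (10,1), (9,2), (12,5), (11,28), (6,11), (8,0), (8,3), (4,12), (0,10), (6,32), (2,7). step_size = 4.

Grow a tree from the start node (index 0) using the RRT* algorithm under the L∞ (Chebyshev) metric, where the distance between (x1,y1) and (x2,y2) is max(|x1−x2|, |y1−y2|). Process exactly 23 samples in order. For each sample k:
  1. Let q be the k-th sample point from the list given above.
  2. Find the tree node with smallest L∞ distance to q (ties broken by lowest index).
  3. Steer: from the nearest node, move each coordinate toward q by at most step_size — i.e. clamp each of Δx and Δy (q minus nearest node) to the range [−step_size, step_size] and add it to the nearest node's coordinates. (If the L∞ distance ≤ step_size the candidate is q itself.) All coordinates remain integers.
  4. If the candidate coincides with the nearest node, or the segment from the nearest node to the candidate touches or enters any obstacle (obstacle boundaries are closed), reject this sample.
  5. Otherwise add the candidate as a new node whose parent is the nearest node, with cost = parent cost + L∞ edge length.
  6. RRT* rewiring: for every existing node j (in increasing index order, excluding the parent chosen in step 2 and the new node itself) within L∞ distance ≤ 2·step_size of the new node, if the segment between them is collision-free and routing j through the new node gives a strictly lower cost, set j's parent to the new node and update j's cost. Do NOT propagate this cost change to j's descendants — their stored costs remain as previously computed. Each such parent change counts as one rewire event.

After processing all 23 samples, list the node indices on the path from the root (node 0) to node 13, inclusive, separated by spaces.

Path: 0 1 2 8 13

1. q=(5,18) nearest=0 d=16 new=(4,6) → blocked by [2,5]×[6,8], reject
2. q=(14,12) nearest=0 d=14 new=(4,6) → blocked by [2,5]×[6,8], reject
3. q=(1,34) nearest=0 d=32 new=(1,6) → add node 1 parent=0 cost=4
4. q=(2,25) nearest=1 d=19 new=(2,10) → add node 2 parent=1 cost=8
5. q=(5,37) nearest=2 d=27 new=(5,14) → add node 3 parent=2 cost=12
6. q=(8,27) nearest=3 d=13 new=(8,18) → add node 4 parent=3 cost=16
7. q=(4,34) nearest=4 d=16 new=(4,22) → add node 5 parent=4 cost=20
8. q=(4,27) nearest=5 d=5 new=(4,26) → add node 6 parent=5 cost=24
9. q=(4,5) nearest=1 d=3 new=(4,5) → add node 7 parent=1 cost=7
10. q=(5,11) nearest=2 d=3 new=(5,11) → add node 8 parent=2 cost=11
11. q=(8,8) nearest=8 d=3 new=(8,8) → add node 9 parent=8 cost=14
12. q=(11,35) nearest=6 d=9 new=(8,30) → blocked by [8,10]×[29,37], reject
13. q=(10,1) nearest=7 d=6 new=(8,1) → add node 10 parent=7 cost=11
14. q=(9,2) nearest=10 d=1 new=(9,2) → add node 11 parent=10 cost=12
15. q=(12,5) nearest=11 d=3 new=(12,5) → add node 12 parent=11 cost=15
16. q=(11,28) nearest=5 d=7 new=(8,26) → blocked by [5,7]×[24,29], reject
17. q=(6,11) nearest=8 d=1 new=(6,11) → add node 13 parent=8 cost=12
18. q=(8,0) nearest=10 d=1 new=(8,0) → add node 14 parent=10 cost=12
19. q=(8,3) nearest=11 d=1 new=(8,3) → add node 15 parent=11 cost=13
20. q=(4,12) nearest=8 d=1 new=(4,12) → add node 16 parent=8 cost=12
21. q=(0,10) nearest=2 d=2 new=(0,10) → add node 17 parent=2 cost=10
22. q=(6,32) nearest=6 d=6 new=(6,30) → blocked by [4,6]×[30,34], reject
23. q=(2,7) nearest=1 d=1 new=(2,7) → blocked by [2,5]×[6,8], reject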